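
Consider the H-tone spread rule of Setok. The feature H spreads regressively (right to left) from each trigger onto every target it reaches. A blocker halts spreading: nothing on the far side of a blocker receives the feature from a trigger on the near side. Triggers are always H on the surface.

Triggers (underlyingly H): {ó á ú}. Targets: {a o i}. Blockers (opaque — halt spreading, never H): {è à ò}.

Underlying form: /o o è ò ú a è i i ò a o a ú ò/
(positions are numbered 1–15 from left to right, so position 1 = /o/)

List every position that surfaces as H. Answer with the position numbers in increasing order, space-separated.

From /ú/ at 5 leftward: 4 /ò/ blocks.
From /ú/ at 14 leftward: 13 /a/ → H; 12 /o/ → H; 11 /a/ → H; 10 /ò/ blocks.
Targets with no active source: positions 1 2 6 8 9 stay [-high tone].

5 11 12 13 14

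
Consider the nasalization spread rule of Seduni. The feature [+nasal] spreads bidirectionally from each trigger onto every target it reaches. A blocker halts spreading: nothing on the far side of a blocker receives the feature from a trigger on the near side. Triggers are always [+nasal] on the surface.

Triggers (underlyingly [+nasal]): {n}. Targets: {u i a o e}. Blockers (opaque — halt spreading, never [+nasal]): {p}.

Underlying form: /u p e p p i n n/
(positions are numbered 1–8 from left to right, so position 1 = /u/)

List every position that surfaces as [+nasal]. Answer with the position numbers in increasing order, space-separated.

From /n/ at 7 rightward: 8 /n/ is itself a trigger — this domain ends here.
From /n/ at 7 leftward: 6 /i/ → [+nasal]; 5 /p/ blocks.
From /n/ at 8 rightward: word edge.
From /n/ at 8 leftward: 7 /n/ is itself a trigger — this domain ends here.
Targets with no active source: positions 1 3 stay [-nasal].

6 7 8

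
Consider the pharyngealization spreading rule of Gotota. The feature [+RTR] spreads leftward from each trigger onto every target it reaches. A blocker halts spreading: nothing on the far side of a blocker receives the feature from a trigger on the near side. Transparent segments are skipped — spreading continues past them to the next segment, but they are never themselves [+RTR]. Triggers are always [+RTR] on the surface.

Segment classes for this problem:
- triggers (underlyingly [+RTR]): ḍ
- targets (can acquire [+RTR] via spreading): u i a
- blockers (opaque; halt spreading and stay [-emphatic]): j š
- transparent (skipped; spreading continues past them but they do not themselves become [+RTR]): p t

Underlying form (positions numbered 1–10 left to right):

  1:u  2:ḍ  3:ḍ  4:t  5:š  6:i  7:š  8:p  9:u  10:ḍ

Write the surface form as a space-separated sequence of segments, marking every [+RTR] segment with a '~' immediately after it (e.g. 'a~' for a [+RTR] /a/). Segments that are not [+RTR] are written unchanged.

u~ ḍ~ ḍ~ t š i š p u~ ḍ~

From /ḍ/ at 2 leftward: 1 /u/ → [+RTR]; word edge.
From /ḍ/ at 3 leftward: 2 /ḍ/ is itself a trigger — this domain ends here.
From /ḍ/ at 10 leftward: 9 /u/ → [+RTR]; 8 /p/ transparent; 7 /š/ blocks.
Target with no active source: position 6 stays [-emphatic].
[+RTR] positions on the surface: 1 2 3 9 10.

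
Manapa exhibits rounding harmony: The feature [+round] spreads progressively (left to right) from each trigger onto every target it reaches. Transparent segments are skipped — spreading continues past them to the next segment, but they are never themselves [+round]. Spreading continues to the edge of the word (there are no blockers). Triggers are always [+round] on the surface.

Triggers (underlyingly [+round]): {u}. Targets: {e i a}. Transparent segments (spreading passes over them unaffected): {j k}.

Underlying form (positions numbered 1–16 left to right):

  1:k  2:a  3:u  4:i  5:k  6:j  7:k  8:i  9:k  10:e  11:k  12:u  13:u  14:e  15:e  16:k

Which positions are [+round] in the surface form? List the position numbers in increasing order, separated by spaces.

From /u/ at 3 rightward: 4 /i/ → [+round]; 5 /k/ transparent; 6 /j/ transparent; 7 /k/ transparent; 8 /i/ → [+round]; 9 /k/ transparent; 10 /e/ → [+round]; 11 /k/ transparent; 12 /u/ is itself a trigger — this domain ends here.
From /u/ at 12 rightward: 13 /u/ is itself a trigger — this domain ends here.
From /u/ at 13 rightward: 14 /e/ → [+round]; 15 /e/ → [+round]; 16 /k/ transparent; word edge.
Target with no active source: position 2 stays [-round].

3 4 8 10 12 13 14 15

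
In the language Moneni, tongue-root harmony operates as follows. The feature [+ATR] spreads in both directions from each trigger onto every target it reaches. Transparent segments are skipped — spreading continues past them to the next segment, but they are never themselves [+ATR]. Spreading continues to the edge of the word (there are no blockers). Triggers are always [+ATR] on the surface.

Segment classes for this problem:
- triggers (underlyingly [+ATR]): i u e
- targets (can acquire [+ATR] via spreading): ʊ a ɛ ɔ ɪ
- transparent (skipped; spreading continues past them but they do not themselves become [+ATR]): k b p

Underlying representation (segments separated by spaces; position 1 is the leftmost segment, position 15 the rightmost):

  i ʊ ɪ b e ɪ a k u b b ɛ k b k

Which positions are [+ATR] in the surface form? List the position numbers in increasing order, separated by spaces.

From /i/ at 1 rightward: 2 /ʊ/ → [+ATR]; 3 /ɪ/ → [+ATR]; 4 /b/ transparent; 5 /e/ is itself a trigger — this domain ends here.
From /i/ at 1 leftward: word edge.
From /e/ at 5 rightward: 6 /ɪ/ → [+ATR]; 7 /a/ → [+ATR]; 8 /k/ transparent; 9 /u/ is itself a trigger — this domain ends here.
From /e/ at 5 leftward: 4 /b/ transparent; 3 /ɪ/ → [+ATR]; 2 /ʊ/ → [+ATR]; 1 /i/ is itself a trigger — this domain ends here.
From /u/ at 9 rightward: 10 /b/ transparent; 11 /b/ transparent; 12 /ɛ/ → [+ATR]; 13 /k/ transparent; 14 /b/ transparent; 15 /k/ transparent; word edge.
From /u/ at 9 leftward: 8 /k/ transparent; 7 /a/ → [+ATR]; 6 /ɪ/ → [+ATR]; 5 /e/ is itself a trigger — this domain ends here.

1 2 3 5 6 7 9 12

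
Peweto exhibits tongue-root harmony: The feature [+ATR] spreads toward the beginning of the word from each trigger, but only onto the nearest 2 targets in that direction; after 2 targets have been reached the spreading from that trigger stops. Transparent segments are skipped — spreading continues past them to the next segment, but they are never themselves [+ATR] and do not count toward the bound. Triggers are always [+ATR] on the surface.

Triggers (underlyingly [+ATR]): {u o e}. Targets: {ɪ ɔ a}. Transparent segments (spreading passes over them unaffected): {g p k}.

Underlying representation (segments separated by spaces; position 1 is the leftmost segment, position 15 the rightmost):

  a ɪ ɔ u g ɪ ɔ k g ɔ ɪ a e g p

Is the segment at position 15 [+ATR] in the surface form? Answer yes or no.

no

From /u/ at 4 leftward: 3 /ɔ/ → [+ATR]; 2 /ɪ/ → [+ATR]; bound reached.
From /e/ at 13 leftward: 12 /a/ → [+ATR]; 11 /ɪ/ → [+ATR]; bound reached.
Targets with no active source: positions 1 6 7 10 stay [-ATR].
[+ATR] positions on the surface: 2 3 4 11 12 13.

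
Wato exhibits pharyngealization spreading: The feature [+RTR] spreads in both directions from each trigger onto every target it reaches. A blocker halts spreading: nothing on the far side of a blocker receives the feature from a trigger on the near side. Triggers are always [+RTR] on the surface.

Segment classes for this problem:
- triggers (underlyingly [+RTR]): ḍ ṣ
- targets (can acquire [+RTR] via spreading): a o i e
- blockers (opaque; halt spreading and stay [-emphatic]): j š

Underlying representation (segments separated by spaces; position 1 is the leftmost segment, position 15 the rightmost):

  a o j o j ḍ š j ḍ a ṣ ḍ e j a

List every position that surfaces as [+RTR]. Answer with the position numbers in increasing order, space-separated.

From /ḍ/ at 6 rightward: 7 /š/ blocks.
From /ḍ/ at 6 leftward: 5 /j/ blocks.
From /ḍ/ at 9 rightward: 10 /a/ → [+RTR]; 11 /ṣ/ is itself a trigger — this domain ends here.
From /ḍ/ at 9 leftward: 8 /j/ blocks.
From /ṣ/ at 11 rightward: 12 /ḍ/ is itself a trigger — this domain ends here.
From /ṣ/ at 11 leftward: 10 /a/ → [+RTR]; 9 /ḍ/ is itself a trigger — this domain ends here.
From /ḍ/ at 12 rightward: 13 /e/ → [+RTR]; 14 /j/ blocks.
From /ḍ/ at 12 leftward: 11 /ṣ/ is itself a trigger — this domain ends here.
Targets with no active source: positions 1 2 4 15 stay [-emphatic].

6 9 10 11 12 13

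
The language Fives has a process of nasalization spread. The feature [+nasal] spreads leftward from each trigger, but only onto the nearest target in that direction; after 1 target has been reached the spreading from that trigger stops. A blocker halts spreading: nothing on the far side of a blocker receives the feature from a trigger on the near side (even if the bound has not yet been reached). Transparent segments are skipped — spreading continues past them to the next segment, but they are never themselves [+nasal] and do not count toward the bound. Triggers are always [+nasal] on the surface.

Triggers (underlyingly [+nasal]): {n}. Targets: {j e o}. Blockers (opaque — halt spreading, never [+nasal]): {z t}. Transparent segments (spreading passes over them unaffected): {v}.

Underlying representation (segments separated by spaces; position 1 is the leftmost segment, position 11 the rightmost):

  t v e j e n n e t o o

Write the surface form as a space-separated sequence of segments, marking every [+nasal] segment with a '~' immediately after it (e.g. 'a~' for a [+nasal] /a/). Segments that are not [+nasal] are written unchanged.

From /n/ at 6 leftward: 5 /e/ → [+nasal]; bound reached.
From /n/ at 7 leftward: 6 /n/ is itself a trigger — this domain ends here.
Targets with no active source: positions 3 4 8 10 11 stay [-nasal].
[+nasal] positions on the surface: 5 6 7.

t v e j e~ n~ n~ e t o o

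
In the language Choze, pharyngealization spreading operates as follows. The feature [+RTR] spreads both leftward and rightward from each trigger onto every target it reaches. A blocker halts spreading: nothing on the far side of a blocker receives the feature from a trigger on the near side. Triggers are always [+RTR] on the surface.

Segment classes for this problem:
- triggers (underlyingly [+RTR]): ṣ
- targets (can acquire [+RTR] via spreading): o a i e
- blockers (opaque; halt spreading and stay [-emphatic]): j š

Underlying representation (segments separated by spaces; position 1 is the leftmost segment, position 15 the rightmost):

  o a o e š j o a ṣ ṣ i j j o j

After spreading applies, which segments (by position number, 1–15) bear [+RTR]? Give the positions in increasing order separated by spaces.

7 8 9 10 11

From /ṣ/ at 9 rightward: 10 /ṣ/ is itself a trigger — this domain ends here.
From /ṣ/ at 9 leftward: 8 /a/ → [+RTR]; 7 /o/ → [+RTR]; 6 /j/ blocks.
From /ṣ/ at 10 rightward: 11 /i/ → [+RTR]; 12 /j/ blocks.
From /ṣ/ at 10 leftward: 9 /ṣ/ is itself a trigger — this domain ends here.
Targets with no active source: positions 1 2 3 4 14 stay [-emphatic].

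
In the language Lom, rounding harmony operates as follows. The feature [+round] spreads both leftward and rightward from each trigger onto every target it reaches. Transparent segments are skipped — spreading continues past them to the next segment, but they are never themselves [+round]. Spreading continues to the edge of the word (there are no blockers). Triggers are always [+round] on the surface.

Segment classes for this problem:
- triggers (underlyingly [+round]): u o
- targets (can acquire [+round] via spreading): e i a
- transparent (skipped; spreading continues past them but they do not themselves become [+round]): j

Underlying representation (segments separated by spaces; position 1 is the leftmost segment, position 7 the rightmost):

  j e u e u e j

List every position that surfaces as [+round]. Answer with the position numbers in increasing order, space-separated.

From /u/ at 3 rightward: 4 /e/ → [+round]; 5 /u/ is itself a trigger — this domain ends here.
From /u/ at 3 leftward: 2 /e/ → [+round]; 1 /j/ transparent; word edge.
From /u/ at 5 rightward: 6 /e/ → [+round]; 7 /j/ transparent; word edge.
From /u/ at 5 leftward: 4 /e/ → [+round]; 3 /u/ is itself a trigger — this domain ends here.

2 3 4 5 6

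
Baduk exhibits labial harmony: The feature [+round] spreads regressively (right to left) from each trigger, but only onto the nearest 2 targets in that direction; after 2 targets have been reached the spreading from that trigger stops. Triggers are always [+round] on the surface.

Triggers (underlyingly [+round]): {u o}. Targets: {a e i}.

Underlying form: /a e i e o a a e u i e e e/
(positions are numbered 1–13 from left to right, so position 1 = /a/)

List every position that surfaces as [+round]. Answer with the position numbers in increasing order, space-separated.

From /o/ at 5 leftward: 4 /e/ → [+round]; 3 /i/ → [+round]; bound reached.
From /u/ at 9 leftward: 8 /e/ → [+round]; 7 /a/ → [+round]; bound reached.
Targets with no active source: positions 1 2 6 10 11 12 13 stay [-round].

3 4 5 7 8 9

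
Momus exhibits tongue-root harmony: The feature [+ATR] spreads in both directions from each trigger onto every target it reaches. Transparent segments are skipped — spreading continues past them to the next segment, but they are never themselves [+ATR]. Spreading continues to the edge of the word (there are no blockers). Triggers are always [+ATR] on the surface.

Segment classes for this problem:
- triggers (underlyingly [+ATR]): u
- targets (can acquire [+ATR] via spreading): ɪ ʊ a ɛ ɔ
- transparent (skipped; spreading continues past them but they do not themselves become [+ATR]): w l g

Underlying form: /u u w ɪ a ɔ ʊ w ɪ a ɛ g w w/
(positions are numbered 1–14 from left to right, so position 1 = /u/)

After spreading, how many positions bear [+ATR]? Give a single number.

9

From /u/ at 1 rightward: 2 /u/ is itself a trigger — this domain ends here.
From /u/ at 1 leftward: word edge.
From /u/ at 2 rightward: 3 /w/ transparent; 4 /ɪ/ → [+ATR]; 5 /a/ → [+ATR]; 6 /ɔ/ → [+ATR]; 7 /ʊ/ → [+ATR]; 8 /w/ transparent; 9 /ɪ/ → [+ATR]; 10 /a/ → [+ATR]; 11 /ɛ/ → [+ATR]; 12 /g/ transparent; 13 /w/ transparent; 14 /w/ transparent; word edge.
From /u/ at 2 leftward: 1 /u/ is itself a trigger — this domain ends here.
[+ATR] positions on the surface: 1 2 4 5 6 7 9 10 11.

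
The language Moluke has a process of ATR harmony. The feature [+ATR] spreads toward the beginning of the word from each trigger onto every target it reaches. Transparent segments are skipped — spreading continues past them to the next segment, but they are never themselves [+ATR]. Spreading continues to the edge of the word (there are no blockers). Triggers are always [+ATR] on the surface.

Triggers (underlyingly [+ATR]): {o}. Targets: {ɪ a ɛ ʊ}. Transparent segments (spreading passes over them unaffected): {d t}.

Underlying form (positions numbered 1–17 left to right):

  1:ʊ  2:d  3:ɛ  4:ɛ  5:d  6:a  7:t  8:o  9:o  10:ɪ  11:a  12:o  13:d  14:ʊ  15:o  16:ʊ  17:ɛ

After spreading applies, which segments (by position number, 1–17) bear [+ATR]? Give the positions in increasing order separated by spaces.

1 3 4 6 8 9 10 11 12 14 15

From /o/ at 8 leftward: 7 /t/ transparent; 6 /a/ → [+ATR]; 5 /d/ transparent; 4 /ɛ/ → [+ATR]; 3 /ɛ/ → [+ATR]; 2 /d/ transparent; 1 /ʊ/ → [+ATR]; word edge.
From /o/ at 9 leftward: 8 /o/ is itself a trigger — this domain ends here.
From /o/ at 12 leftward: 11 /a/ → [+ATR]; 10 /ɪ/ → [+ATR]; 9 /o/ is itself a trigger — this domain ends here.
From /o/ at 15 leftward: 14 /ʊ/ → [+ATR]; 13 /d/ transparent; 12 /o/ is itself a trigger — this domain ends here.
Targets with no active source: positions 16 17 stay [-ATR].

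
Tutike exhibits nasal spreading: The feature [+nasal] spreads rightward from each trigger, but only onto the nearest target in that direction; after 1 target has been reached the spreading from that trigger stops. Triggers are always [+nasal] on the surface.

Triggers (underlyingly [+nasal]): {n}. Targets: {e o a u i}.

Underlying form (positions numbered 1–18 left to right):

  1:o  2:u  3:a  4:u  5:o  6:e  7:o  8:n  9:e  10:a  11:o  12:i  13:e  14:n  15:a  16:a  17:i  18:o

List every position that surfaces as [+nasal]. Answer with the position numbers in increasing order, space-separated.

From /n/ at 8 rightward: 9 /e/ → [+nasal]; bound reached.
From /n/ at 14 rightward: 15 /a/ → [+nasal]; bound reached.
Targets with no active source: positions 1 2 3 4 5 6 7 10 11 12 13 16 17 18 stay [-nasal].

8 9 14 15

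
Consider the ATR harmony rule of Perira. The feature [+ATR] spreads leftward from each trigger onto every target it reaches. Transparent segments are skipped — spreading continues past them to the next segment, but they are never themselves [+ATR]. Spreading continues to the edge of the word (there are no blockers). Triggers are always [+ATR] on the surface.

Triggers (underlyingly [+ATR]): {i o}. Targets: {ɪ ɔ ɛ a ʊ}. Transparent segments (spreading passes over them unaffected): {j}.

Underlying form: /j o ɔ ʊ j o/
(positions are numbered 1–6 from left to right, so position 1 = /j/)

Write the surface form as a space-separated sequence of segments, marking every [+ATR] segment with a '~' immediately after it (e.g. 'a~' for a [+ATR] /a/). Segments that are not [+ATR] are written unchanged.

j o~ ɔ~ ʊ~ j o~

From /o/ at 2 leftward: 1 /j/ transparent; word edge.
From /o/ at 6 leftward: 5 /j/ transparent; 4 /ʊ/ → [+ATR]; 3 /ɔ/ → [+ATR]; 2 /o/ is itself a trigger — this domain ends here.
[+ATR] positions on the surface: 2 3 4 6.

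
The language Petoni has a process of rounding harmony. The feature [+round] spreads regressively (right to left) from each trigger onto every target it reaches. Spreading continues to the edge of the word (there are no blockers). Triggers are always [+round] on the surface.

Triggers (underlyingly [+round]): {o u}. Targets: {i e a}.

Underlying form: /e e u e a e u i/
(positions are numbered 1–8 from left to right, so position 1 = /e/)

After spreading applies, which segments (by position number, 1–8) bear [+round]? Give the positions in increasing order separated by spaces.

1 2 3 4 5 6 7

From /u/ at 3 leftward: 2 /e/ → [+round]; 1 /e/ → [+round]; word edge.
From /u/ at 7 leftward: 6 /e/ → [+round]; 5 /a/ → [+round]; 4 /e/ → [+round]; 3 /u/ is itself a trigger — this domain ends here.
Target with no active source: position 8 stays [-round].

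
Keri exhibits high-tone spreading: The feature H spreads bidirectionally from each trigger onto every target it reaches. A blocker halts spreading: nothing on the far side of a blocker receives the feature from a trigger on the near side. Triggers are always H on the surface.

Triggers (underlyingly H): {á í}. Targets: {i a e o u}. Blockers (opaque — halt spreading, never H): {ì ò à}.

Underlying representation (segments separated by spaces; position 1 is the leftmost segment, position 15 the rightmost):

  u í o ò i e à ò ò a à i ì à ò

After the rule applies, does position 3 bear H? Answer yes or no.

From /í/ at 2 rightward: 3 /o/ → H; 4 /ò/ blocks.
From /í/ at 2 leftward: 1 /u/ → H; word edge.
Targets with no active source: positions 5 6 10 12 stay [-high tone].
H positions on the surface: 1 2 3.

yes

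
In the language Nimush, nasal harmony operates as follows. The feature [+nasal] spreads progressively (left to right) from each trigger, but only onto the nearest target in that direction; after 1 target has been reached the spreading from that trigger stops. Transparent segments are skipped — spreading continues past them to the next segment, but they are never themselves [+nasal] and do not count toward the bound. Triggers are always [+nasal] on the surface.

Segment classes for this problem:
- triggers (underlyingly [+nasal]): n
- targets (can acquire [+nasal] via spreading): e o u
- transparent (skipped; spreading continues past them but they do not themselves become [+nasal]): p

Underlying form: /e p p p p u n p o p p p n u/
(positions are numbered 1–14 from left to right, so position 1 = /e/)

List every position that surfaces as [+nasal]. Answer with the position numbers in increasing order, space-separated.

From /n/ at 7 rightward: 8 /p/ transparent; 9 /o/ → [+nasal]; bound reached.
From /n/ at 13 rightward: 14 /u/ → [+nasal]; bound reached.
Targets with no active source: positions 1 6 stay [-nasal].

7 9 13 14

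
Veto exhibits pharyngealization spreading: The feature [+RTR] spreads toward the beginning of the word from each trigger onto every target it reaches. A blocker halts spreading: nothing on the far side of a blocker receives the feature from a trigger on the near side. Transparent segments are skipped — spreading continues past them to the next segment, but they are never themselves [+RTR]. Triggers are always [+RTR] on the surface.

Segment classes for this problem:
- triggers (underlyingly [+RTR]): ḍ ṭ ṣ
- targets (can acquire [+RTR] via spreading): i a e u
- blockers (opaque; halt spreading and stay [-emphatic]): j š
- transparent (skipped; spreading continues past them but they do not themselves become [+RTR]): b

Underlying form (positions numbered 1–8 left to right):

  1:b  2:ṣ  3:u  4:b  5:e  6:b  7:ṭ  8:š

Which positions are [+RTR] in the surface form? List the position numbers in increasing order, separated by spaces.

2 3 5 7

From /ṣ/ at 2 leftward: 1 /b/ transparent; word edge.
From /ṭ/ at 7 leftward: 6 /b/ transparent; 5 /e/ → [+RTR]; 4 /b/ transparent; 3 /u/ → [+RTR]; 2 /ṣ/ is itself a trigger — this domain ends here.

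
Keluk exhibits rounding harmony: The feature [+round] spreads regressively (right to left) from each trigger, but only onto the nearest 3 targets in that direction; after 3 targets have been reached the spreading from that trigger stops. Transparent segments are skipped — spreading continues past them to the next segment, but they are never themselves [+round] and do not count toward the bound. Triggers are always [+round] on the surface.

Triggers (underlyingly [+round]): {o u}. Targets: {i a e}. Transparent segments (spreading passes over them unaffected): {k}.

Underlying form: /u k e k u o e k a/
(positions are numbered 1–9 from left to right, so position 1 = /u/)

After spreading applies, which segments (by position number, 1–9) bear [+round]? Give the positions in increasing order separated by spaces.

1 3 5 6

From /u/ at 1 leftward: word edge.
From /u/ at 5 leftward: 4 /k/ transparent; 3 /e/ → [+round]; 2 /k/ transparent; 1 /u/ is itself a trigger — this domain ends here.
From /o/ at 6 leftward: 5 /u/ is itself a trigger — this domain ends here.
Targets with no active source: positions 7 9 stay [-round].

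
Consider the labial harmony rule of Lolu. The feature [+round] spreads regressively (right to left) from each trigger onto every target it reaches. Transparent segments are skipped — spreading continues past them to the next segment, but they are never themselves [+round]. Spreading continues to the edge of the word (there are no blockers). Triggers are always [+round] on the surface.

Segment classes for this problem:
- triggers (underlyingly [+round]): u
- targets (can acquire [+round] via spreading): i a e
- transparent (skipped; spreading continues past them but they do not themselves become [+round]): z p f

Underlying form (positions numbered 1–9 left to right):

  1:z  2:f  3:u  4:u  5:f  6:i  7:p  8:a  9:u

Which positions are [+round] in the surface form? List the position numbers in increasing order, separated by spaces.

From /u/ at 3 leftward: 2 /f/ transparent; 1 /z/ transparent; word edge.
From /u/ at 4 leftward: 3 /u/ is itself a trigger — this domain ends here.
From /u/ at 9 leftward: 8 /a/ → [+round]; 7 /p/ transparent; 6 /i/ → [+round]; 5 /f/ transparent; 4 /u/ is itself a trigger — this domain ends here.

3 4 6 8 9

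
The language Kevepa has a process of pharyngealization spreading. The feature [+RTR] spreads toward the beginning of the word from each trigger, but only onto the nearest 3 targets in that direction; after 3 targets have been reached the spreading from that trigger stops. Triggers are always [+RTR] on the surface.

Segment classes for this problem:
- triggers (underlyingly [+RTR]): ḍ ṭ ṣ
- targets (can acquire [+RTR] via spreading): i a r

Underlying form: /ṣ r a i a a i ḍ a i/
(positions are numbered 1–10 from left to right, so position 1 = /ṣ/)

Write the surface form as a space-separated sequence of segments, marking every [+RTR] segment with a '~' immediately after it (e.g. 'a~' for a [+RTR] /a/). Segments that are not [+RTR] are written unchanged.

ṣ~ r a i a~ a~ i~ ḍ~ a i

From /ṣ/ at 1 leftward: word edge.
From /ḍ/ at 8 leftward: 7 /i/ → [+RTR]; 6 /a/ → [+RTR]; 5 /a/ → [+RTR]; bound reached.
Targets with no active source: positions 2 3 4 9 10 stay [-emphatic].
[+RTR] positions on the surface: 1 5 6 7 8.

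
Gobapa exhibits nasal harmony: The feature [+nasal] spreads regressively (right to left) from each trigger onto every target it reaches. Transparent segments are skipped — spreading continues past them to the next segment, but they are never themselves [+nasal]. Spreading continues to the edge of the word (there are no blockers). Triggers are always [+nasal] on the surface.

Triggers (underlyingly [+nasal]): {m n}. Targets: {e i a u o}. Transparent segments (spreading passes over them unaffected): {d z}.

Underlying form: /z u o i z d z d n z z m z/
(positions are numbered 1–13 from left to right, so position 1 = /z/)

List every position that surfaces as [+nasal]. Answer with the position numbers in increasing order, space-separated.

2 3 4 9 12

From /n/ at 9 leftward: 8 /d/ transparent; 7 /z/ transparent; 6 /d/ transparent; 5 /z/ transparent; 4 /i/ → [+nasal]; 3 /o/ → [+nasal]; 2 /u/ → [+nasal]; 1 /z/ transparent; word edge.
From /m/ at 12 leftward: 11 /z/ transparent; 10 /z/ transparent; 9 /n/ is itself a trigger — this domain ends here.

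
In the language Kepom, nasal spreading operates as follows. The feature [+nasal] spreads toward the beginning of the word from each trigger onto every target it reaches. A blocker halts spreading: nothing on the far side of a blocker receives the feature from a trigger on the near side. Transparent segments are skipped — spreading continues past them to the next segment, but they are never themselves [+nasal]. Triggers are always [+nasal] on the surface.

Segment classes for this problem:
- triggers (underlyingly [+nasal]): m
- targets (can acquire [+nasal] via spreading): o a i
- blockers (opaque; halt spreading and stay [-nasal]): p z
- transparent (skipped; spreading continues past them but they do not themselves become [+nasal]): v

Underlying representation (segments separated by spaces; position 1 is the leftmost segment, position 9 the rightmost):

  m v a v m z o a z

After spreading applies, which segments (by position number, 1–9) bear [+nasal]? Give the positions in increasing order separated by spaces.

From /m/ at 1 leftward: word edge.
From /m/ at 5 leftward: 4 /v/ transparent; 3 /a/ → [+nasal]; 2 /v/ transparent; 1 /m/ is itself a trigger — this domain ends here.
Targets with no active source: positions 7 8 stay [-nasal].

1 3 5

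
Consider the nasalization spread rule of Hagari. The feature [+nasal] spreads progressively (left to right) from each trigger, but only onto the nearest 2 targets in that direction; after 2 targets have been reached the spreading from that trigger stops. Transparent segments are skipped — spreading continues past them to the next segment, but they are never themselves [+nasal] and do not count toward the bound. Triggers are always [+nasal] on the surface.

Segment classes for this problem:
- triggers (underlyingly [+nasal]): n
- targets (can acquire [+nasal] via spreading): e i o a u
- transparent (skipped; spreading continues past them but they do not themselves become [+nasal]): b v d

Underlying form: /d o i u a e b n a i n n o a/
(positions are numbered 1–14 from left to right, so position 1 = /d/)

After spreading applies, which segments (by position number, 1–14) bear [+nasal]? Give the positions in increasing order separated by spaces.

8 9 10 11 12 13 14

From /n/ at 8 rightward: 9 /a/ → [+nasal]; 10 /i/ → [+nasal]; bound reached.
From /n/ at 11 rightward: 12 /n/ is itself a trigger — this domain ends here.
From /n/ at 12 rightward: 13 /o/ → [+nasal]; 14 /a/ → [+nasal]; bound reached.
Targets with no active source: positions 2 3 4 5 6 stay [-nasal].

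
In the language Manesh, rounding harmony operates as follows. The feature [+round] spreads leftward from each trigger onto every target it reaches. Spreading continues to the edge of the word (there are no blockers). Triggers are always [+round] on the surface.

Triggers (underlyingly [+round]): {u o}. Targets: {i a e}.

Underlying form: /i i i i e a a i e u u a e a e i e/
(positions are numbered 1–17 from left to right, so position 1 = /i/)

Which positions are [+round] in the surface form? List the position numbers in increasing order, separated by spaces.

1 2 3 4 5 6 7 8 9 10 11

From /u/ at 10 leftward: 9 /e/ → [+round]; 8 /i/ → [+round]; 7 /a/ → [+round]; 6 /a/ → [+round]; 5 /e/ → [+round]; 4 /i/ → [+round]; 3 /i/ → [+round]; 2 /i/ → [+round]; 1 /i/ → [+round]; word edge.
From /u/ at 11 leftward: 10 /u/ is itself a trigger — this domain ends here.
Targets with no active source: positions 12 13 14 15 16 17 stay [-round].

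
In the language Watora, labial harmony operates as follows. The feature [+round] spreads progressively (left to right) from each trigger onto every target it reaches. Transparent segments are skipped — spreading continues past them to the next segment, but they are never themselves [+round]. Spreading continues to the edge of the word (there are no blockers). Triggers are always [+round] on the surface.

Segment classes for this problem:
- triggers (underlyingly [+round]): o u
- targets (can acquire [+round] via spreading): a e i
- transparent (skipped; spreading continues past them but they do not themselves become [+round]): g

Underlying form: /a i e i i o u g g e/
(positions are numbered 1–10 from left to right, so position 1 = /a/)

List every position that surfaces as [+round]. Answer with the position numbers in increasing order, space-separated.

6 7 10

From /o/ at 6 rightward: 7 /u/ is itself a trigger — this domain ends here.
From /u/ at 7 rightward: 8 /g/ transparent; 9 /g/ transparent; 10 /e/ → [+round]; word edge.
Targets with no active source: positions 1 2 3 4 5 stay [-round].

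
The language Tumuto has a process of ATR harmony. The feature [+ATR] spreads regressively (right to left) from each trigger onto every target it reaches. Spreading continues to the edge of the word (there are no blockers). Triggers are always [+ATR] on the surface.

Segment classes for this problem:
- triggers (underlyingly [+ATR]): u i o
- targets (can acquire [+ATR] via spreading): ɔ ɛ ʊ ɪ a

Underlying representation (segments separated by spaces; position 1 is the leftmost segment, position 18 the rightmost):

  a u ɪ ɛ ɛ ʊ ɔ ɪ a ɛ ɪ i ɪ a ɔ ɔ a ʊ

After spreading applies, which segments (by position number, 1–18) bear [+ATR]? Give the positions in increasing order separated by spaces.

From /u/ at 2 leftward: 1 /a/ → [+ATR]; word edge.
From /i/ at 12 leftward: 11 /ɪ/ → [+ATR]; 10 /ɛ/ → [+ATR]; 9 /a/ → [+ATR]; 8 /ɪ/ → [+ATR]; 7 /ɔ/ → [+ATR]; 6 /ʊ/ → [+ATR]; 5 /ɛ/ → [+ATR]; 4 /ɛ/ → [+ATR]; 3 /ɪ/ → [+ATR]; 2 /u/ is itself a trigger — this domain ends here.
Targets with no active source: positions 13 14 15 16 17 18 stay [-ATR].

1 2 3 4 5 6 7 8 9 10 11 12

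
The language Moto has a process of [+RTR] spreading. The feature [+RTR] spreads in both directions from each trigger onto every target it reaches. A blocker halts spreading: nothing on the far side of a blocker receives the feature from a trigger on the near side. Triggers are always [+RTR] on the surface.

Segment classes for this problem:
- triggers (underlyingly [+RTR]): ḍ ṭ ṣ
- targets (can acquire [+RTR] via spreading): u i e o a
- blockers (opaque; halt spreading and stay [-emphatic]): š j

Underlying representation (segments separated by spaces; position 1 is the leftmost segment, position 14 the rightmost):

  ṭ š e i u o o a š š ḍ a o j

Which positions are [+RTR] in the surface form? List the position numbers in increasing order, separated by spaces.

From /ṭ/ at 1 rightward: 2 /š/ blocks.
From /ṭ/ at 1 leftward: word edge.
From /ḍ/ at 11 rightward: 12 /a/ → [+RTR]; 13 /o/ → [+RTR]; 14 /j/ blocks.
From /ḍ/ at 11 leftward: 10 /š/ blocks.
Targets with no active source: positions 3 4 5 6 7 8 stay [-emphatic].

1 11 12 13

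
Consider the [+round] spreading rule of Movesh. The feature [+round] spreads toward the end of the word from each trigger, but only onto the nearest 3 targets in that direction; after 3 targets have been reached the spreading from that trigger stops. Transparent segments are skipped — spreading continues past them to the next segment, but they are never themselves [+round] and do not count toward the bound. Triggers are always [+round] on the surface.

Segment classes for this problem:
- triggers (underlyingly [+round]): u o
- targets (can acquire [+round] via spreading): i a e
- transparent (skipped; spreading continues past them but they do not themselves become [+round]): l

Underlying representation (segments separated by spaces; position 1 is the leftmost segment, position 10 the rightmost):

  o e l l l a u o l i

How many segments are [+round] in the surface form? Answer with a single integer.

From /o/ at 1 rightward: 2 /e/ → [+round]; 3 /l/ transparent; 4 /l/ transparent; 5 /l/ transparent; 6 /a/ → [+round]; 7 /u/ is itself a trigger — this domain ends here.
From /u/ at 7 rightward: 8 /o/ is itself a trigger — this domain ends here.
From /o/ at 8 rightward: 9 /l/ transparent; 10 /i/ → [+round]; word edge.
[+round] positions on the surface: 1 2 6 7 8 10.

6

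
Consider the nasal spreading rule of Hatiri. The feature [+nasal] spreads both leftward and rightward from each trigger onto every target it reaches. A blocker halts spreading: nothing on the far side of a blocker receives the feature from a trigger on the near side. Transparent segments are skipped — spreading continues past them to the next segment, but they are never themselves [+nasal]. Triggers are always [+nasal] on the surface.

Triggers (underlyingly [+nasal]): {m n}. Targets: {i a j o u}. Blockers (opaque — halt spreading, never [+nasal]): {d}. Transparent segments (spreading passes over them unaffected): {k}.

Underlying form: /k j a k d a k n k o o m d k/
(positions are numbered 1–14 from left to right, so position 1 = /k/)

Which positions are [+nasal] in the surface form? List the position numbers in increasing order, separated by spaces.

6 8 10 11 12

From /n/ at 8 rightward: 9 /k/ transparent; 10 /o/ → [+nasal]; 11 /o/ → [+nasal]; 12 /m/ is itself a trigger — this domain ends here.
From /n/ at 8 leftward: 7 /k/ transparent; 6 /a/ → [+nasal]; 5 /d/ blocks.
From /m/ at 12 rightward: 13 /d/ blocks.
From /m/ at 12 leftward: 11 /o/ → [+nasal]; 10 /o/ → [+nasal]; 9 /k/ transparent; 8 /n/ is itself a trigger — this domain ends here.
Targets with no active source: positions 2 3 stay [-nasal].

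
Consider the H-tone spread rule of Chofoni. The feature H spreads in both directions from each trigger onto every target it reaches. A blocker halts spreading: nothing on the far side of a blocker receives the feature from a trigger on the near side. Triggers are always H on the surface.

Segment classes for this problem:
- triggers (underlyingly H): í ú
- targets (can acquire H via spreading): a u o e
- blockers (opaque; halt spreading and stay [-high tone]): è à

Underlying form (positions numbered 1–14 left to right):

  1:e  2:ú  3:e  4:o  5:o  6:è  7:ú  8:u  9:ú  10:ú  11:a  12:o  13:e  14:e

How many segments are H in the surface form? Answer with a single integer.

13

From /ú/ at 2 rightward: 3 /e/ → H; 4 /o/ → H; 5 /o/ → H; 6 /è/ blocks.
From /ú/ at 2 leftward: 1 /e/ → H; word edge.
From /ú/ at 7 rightward: 8 /u/ → H; 9 /ú/ is itself a trigger — this domain ends here.
From /ú/ at 7 leftward: 6 /è/ blocks.
From /ú/ at 9 rightward: 10 /ú/ is itself a trigger — this domain ends here.
From /ú/ at 9 leftward: 8 /u/ → H; 7 /ú/ is itself a trigger — this domain ends here.
From /ú/ at 10 rightward: 11 /a/ → H; 12 /o/ → H; 13 /e/ → H; 14 /e/ → H; word edge.
From /ú/ at 10 leftward: 9 /ú/ is itself a trigger — this domain ends here.
H positions on the surface: 1 2 3 4 5 7 8 9 10 11 12 13 14.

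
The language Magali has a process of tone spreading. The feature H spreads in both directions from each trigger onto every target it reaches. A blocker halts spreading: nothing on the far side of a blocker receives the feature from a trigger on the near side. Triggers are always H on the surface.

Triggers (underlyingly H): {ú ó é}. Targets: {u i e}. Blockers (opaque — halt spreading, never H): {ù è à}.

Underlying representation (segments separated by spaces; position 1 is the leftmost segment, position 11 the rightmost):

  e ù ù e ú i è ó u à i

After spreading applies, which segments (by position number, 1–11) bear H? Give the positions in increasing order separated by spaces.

4 5 6 8 9

From /ú/ at 5 rightward: 6 /i/ → H; 7 /è/ blocks.
From /ú/ at 5 leftward: 4 /e/ → H; 3 /ù/ blocks.
From /ó/ at 8 rightward: 9 /u/ → H; 10 /à/ blocks.
From /ó/ at 8 leftward: 7 /è/ blocks.
Targets with no active source: positions 1 11 stay [-high tone].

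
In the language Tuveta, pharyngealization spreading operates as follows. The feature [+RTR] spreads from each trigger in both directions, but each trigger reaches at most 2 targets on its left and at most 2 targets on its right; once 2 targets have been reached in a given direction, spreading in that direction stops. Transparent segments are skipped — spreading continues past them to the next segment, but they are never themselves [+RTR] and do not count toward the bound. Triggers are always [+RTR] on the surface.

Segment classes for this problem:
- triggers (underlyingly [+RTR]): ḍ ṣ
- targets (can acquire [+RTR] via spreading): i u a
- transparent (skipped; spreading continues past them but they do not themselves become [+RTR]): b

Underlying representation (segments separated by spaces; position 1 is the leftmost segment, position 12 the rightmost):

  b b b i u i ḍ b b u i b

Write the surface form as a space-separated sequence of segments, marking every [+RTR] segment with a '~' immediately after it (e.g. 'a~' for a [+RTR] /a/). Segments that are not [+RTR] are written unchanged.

b b b i u~ i~ ḍ~ b b u~ i~ b

From /ḍ/ at 7 rightward: 8 /b/ transparent; 9 /b/ transparent; 10 /u/ → [+RTR]; 11 /i/ → [+RTR]; bound reached.
From /ḍ/ at 7 leftward: 6 /i/ → [+RTR]; 5 /u/ → [+RTR]; bound reached.
Target with no active source: position 4 stays [-emphatic].
[+RTR] positions on the surface: 5 6 7 10 11.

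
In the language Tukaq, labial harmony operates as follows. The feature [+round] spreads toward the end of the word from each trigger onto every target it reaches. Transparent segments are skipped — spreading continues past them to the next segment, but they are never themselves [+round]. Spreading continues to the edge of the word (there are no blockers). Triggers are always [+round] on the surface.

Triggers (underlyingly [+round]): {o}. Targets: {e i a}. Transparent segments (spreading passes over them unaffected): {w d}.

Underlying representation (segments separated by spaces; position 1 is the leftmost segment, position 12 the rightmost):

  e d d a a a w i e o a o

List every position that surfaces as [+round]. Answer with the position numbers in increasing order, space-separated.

10 11 12

From /o/ at 10 rightward: 11 /a/ → [+round]; 12 /o/ is itself a trigger — this domain ends here.
From /o/ at 12 rightward: word edge.
Targets with no active source: positions 1 4 5 6 8 9 stay [-round].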